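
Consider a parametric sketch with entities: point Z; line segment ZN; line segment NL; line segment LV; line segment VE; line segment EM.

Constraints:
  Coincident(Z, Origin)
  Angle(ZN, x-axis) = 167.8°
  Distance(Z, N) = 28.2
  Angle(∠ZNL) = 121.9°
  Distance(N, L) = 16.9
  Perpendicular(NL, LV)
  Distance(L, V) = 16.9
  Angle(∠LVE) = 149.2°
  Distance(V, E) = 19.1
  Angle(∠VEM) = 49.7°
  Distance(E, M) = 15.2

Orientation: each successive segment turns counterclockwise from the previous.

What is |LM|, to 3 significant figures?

24.0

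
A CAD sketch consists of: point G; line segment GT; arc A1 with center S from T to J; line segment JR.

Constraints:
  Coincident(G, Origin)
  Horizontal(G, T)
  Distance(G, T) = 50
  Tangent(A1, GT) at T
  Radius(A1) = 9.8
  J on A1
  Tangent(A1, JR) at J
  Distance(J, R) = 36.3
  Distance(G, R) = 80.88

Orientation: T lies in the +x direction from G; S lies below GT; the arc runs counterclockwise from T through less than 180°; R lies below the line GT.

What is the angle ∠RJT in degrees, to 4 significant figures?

112.3°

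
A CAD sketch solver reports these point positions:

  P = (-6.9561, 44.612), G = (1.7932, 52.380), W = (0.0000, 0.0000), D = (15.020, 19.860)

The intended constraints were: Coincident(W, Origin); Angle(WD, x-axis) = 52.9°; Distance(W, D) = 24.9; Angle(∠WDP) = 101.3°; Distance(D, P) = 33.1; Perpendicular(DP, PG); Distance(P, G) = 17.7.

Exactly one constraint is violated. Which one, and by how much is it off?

Distance(P, G) = 17.7 — off by 6.00.

W = (0.00, 0.00) ✓; WD at 52.90° ✓; |WD| = 24.90 ✓; ∠WDP = 101.3° ✓; |DP| = 33.10 ✓; ∠(DP, PG) = 90.00° ✓; |PG| = 11.70 ✗.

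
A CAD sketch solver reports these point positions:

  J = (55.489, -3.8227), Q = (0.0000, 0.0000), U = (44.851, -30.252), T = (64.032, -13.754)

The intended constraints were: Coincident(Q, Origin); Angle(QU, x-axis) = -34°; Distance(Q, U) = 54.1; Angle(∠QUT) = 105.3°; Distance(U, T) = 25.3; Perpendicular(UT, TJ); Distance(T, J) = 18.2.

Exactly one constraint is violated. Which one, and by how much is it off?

Distance(T, J) = 18.2 — off by 5.10.

Q = (0.00, 0.00) ✓; QU at -34.00° ✓; |QU| = 54.10 ✓; ∠QUT = 105.3° ✓; |UT| = 25.30 ✓; ∠(UT, TJ) = 90.00° ✓; |TJ| = 13.10 ✗.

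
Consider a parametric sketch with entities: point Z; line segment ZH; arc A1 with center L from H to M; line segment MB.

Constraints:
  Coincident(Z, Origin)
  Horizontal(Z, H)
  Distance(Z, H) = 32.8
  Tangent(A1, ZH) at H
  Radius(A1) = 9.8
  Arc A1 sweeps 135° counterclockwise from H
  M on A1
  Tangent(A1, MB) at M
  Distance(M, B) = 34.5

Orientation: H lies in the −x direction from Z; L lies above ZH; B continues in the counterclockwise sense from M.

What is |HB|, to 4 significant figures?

44.68

Z is at the origin; ZH is horizontal with |ZH| = 32.8 and H on the −x side, so H = (-32.80, 0.000). A1 meets ZH tangentially, so LH is at right angles to ZH, so L = H + (0, 9.8) = (-32.80, 9.800). On A1, H sits at bearing -90° from L; a 135° counterclockwise sweep puts M at bearing 45°, so M = L + 9.8·(cos 45°, sin 45°) = (-25.87, 16.73). A1 meets MB tangentially, so LM is at right angles to MB, so MB runs along (−sin 45°, cos 45°); with |MB| = 34.5, B = (-50.27, 41.12). Then |HB| = |B − H| = 44.68.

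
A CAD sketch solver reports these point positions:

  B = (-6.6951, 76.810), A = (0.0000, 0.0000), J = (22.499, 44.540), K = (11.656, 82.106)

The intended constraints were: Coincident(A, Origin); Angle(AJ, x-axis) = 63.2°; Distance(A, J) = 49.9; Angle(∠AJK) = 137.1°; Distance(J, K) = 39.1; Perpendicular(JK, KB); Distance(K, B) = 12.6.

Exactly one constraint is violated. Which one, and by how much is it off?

Distance(K, B) = 12.6 — off by 6.50.

A = (0.00, 0.00) ✓; AJ at 63.20° ✓; |AJ| = 49.90 ✓; ∠AJK = 137.1° ✓; |JK| = 39.10 ✓; ∠(JK, KB) = 90.00° ✓; |KB| = 19.10 ✗.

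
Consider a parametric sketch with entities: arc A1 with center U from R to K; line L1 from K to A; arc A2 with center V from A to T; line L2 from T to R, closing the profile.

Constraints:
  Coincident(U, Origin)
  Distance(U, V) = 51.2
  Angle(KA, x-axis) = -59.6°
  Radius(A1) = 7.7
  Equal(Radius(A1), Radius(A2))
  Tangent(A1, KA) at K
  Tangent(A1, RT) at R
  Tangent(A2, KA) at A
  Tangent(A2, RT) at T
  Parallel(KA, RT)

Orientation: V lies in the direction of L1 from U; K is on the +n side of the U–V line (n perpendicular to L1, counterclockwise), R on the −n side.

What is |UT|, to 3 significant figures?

51.8

The slot axis is L1's direction at -59.6°, so u = (cos -59.6°, sin -59.6°) = (0.506, -0.863) and n = (−sin -59.6°, cos -59.6°) = (0.863, 0.506). U is at the origin and V lies 51.2 along u from U, so V = 51.2·u = (25.9, -44.2). Tangency of A1 to both parallel lines with radius 7.7 puts K and R at U ± 7.7·n: K = (6.64, 3.90), R = (-6.64, -3.90). Equal radii place A and T the same way about V: A = V + 7.7·n = (32.6, -40.3), T = V − 7.7·n = (19.3, -48.1). Then |UT| = |T − U| = 51.8.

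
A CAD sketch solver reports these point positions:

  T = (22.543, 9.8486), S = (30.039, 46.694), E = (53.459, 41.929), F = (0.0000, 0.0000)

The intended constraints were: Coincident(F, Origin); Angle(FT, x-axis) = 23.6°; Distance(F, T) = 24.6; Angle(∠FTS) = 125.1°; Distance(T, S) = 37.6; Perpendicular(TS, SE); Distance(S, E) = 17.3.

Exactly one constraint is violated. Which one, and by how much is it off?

Distance(S, E) = 17.3 — off by 6.60.

F = (0.00, 0.00) ✓; FT at 23.60° ✓; |FT| = 24.60 ✓; ∠FTS = 125.1° ✓; |TS| = 37.60 ✓; ∠(TS, SE) = 90.00° ✓; |SE| = 23.90 ✗.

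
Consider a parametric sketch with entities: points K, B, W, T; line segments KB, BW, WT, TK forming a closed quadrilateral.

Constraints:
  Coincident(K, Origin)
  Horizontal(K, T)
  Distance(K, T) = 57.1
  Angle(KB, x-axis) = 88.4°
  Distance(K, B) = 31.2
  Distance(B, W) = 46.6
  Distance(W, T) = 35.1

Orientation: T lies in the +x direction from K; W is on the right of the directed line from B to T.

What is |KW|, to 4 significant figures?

25.26

K is at the origin; K and T share the same y with |KT| = 57.1 and T in +x, so T = (57.1, 0). KB runs at 88.4° with |KB| = 31.2, so B = (0.8712, 31.19). W is determined by |BW| = 46.6 and |WT| = 35.1 together: it lies at the intersection of circle(B, 46.6) and circle(T, 35.1). With |BT| = 64.30, the foot of the radical line on BT is 39.46 from B and the perpendicular offset is √(46.6² − 39.46²) = 24.80. Taking the right-of-BT solution: W = (23.35, -9.633).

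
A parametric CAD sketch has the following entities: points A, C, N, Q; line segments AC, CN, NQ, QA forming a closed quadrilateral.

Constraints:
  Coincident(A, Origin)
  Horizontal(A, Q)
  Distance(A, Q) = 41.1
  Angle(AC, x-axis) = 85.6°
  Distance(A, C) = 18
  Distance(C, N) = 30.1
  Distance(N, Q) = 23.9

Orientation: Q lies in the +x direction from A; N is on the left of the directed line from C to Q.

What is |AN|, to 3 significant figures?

38.1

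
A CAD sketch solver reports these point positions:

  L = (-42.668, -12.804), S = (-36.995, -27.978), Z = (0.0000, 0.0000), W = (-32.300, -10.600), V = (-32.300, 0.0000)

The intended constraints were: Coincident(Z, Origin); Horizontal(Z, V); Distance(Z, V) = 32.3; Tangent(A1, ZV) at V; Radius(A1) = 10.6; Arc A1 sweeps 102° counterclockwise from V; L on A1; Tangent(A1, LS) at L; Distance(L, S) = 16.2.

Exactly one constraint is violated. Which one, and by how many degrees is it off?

Tangent(A1, LS) at L — off by 8.50°.

Z = (0.00, 0.00) ✓; Z.y = 0.00, V.y = 0.00 ✓; |ZV| = 32.30 ✓; ∠(WV, VZ) = 90.00° ✓; |WV| = 10.60 ✓; bearing(W→L) − bearing(W→V) = 102.0° ✓; |WL| = 10.60 ✓; ∠(WL, LS) = 81.50° ✗; |LS| = 16.20 ✓.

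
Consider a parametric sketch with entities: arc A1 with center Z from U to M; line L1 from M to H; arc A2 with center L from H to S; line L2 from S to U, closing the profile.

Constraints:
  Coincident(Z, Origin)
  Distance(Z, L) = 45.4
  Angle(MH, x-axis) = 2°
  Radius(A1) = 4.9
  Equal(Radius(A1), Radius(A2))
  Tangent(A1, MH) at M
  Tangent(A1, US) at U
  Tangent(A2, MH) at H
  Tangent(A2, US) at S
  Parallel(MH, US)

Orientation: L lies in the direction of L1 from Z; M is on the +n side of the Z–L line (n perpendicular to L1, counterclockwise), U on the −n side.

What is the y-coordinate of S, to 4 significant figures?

-3.313

The slot axis is L1's direction at 2.0°, so u = (cos 2.0°, sin 2.0°) = (0.9994, 0.03490) and n = (−sin 2.0°, cos 2.0°) = (-0.03490, 0.9994). Z is at the origin and L lies 45.4 along u from Z, so L = 45.4·u = (45.37, 1.584). Tangency of A1 to both parallel lines with radius 4.9 puts M and U at Z ± 4.9·n: M = (-0.1710, 4.897), U = (0.1710, -4.897). Equal radii place H and S the same way about L: H = L + 4.9·n = (45.20, 6.481), S = L − 4.9·n = (45.54, -3.313). So S.y = -3.313.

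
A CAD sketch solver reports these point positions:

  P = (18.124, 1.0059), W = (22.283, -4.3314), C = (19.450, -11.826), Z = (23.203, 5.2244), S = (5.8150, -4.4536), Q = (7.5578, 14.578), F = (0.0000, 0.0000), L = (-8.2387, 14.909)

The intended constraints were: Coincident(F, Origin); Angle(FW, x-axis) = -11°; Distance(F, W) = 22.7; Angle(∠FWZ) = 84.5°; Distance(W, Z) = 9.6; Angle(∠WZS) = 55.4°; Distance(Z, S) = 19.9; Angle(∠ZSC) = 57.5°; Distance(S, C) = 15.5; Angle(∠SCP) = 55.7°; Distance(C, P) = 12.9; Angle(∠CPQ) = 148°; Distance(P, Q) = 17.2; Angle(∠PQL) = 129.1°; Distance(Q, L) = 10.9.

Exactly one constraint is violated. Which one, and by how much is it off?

Distance(Q, L) = 10.9 — off by 4.90.

F = (0.00, 0.00) ✓; FW at -11.00° ✓; |FW| = 22.70 ✓; ∠FWZ = 84.50° ✓; |WZ| = 9.600 ✓; ∠WZS = 55.40° ✓; |ZS| = 19.90 ✓; ∠ZSC = 57.50° ✓; |SC| = 15.50 ✓; ∠SCP = 55.70° ✓; |CP| = 12.90 ✓; ∠CPQ = 148.0° ✓; |PQ| = 17.20 ✓; ∠PQL = 129.1° ✓; |QL| = 15.80 ✗.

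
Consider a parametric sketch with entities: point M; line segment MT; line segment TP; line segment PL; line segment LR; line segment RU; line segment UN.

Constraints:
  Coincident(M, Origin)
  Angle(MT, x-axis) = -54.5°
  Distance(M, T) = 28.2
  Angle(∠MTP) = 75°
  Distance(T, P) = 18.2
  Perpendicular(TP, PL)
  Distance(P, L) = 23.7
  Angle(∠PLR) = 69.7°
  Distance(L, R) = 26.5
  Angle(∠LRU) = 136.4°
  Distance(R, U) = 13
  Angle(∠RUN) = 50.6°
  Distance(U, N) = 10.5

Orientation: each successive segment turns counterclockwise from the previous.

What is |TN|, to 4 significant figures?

5.673

∠LRU = 136.4° gives RU at -65.60° from the x-axis; with |RU| = 13.0, U = (6.320, -30.70). ∠RUN = 50.6° gives UN at 63.80° from the x-axis; with |UN| = 10.5, N = (10.96, -21.28). Then |TN| = |N − T| = 5.673.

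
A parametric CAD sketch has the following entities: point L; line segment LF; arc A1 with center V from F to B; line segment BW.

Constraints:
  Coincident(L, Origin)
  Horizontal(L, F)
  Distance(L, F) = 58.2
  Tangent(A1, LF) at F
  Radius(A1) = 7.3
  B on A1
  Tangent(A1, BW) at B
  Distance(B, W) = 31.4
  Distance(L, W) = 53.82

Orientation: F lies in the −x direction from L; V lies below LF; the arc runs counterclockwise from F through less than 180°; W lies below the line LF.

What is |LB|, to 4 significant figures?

64.58

Checks: |VB| = 7.300 ✓; ∠(VB, BW) = 90.00° ✓; |BW| = 31.40 ✓; |LW| = 53.82 ✓.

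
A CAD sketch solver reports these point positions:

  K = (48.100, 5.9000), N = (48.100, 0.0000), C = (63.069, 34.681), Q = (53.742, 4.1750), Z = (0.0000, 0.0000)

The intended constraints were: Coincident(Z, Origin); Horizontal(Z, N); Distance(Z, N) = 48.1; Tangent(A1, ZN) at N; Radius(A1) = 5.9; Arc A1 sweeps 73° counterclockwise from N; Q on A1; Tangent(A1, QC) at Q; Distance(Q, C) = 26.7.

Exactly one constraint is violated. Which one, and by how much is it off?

Distance(Q, C) = 26.7 — off by 5.20.

Z = (0.00, 0.00) ✓; Z.y = 0.00, N.y = 0.00 ✓; |ZN| = 48.10 ✓; ∠(KN, NZ) = 90.00° ✓; |KN| = 5.900 ✓; bearing(K→Q) − bearing(K→N) = 73.00° ✓; |KQ| = 5.900 ✓; ∠(KQ, QC) = 90.00° ✓; |QC| = 31.90 ✗.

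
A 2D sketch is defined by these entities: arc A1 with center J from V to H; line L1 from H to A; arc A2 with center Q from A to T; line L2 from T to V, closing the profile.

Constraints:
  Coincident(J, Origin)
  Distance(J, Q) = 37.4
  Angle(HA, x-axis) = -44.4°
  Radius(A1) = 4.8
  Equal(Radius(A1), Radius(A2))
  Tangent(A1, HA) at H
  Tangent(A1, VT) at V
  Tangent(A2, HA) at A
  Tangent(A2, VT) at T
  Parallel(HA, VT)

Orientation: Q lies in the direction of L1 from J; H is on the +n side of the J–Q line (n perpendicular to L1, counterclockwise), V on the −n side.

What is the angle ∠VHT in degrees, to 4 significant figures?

75.60°

The slot axis is L1's direction at -44.4°, so u = (cos -44.4°, sin -44.4°) = (0.7145, -0.6997) and n = (−sin -44.4°, cos -44.4°) = (0.6997, 0.7145). J is at the origin and Q lies 37.4 along u from J, so Q = 37.4·u = (26.72, -26.17). Tangency of A1 to both parallel lines with radius 4.8 puts H and V at J ± 4.8·n: H = (3.358, 3.429), V = (-3.358, -3.429). Equal radii place A and T the same way about Q: A = Q + 4.8·n = (30.08, -22.74), T = Q − 4.8·n = (23.36, -29.60). Then cos ∠VHT = HV·HT / (|HV||HT|), giving 75.60°.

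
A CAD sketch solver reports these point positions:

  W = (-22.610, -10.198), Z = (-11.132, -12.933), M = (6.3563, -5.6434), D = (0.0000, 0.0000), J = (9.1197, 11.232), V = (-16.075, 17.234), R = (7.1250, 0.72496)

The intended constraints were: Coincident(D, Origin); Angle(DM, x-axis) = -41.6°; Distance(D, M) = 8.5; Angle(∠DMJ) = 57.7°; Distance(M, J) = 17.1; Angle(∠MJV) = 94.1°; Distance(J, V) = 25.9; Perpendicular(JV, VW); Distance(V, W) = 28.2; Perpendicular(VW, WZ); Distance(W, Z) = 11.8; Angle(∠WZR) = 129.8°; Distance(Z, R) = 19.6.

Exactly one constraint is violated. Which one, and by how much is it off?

Distance(Z, R) = 19.6 — off by 3.20.

D = (0.00, 0.00) ✓; DM at -41.60° ✓; |DM| = 8.500 ✓; ∠DMJ = 57.70° ✓; |MJ| = 17.10 ✓; ∠MJV = 94.10° ✓; |JV| = 25.90 ✓; ∠(JV, VW) = 90.00° ✓; |VW| = 28.20 ✓; ∠(VW, WZ) = 90.00° ✓; |WZ| = 11.80 ✓; ∠WZR = 129.8° ✓; |ZR| = 22.80 ✗.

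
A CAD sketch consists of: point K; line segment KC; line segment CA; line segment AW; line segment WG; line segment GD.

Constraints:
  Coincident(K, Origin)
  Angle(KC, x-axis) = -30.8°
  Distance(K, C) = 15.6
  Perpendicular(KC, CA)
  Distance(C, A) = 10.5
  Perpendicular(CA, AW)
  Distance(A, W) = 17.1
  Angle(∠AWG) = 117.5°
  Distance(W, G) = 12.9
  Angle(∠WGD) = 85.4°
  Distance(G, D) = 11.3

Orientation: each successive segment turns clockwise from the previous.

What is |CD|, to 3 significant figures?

13.7

∠AWG = 117.5° gives WG at 86.7° from the x-axis; with |WG| = 12.9, G = (-5.92, 4.63). ∠WGD = 85.4° gives GD at -7.90° from the x-axis; with |GD| = 11.3, D = (5.27, 3.07). Then |CD| = |D − C| = 13.7.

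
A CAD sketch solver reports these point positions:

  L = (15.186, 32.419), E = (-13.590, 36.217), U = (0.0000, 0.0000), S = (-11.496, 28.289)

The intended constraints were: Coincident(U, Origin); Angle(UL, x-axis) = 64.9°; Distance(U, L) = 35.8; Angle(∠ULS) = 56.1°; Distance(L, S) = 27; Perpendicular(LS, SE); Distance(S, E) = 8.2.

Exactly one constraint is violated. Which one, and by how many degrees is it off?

Perpendicular(LS, SE) — off by 6.00°.

U = (0.00, 0.00) ✓; UL at 64.90° ✓; |UL| = 35.80 ✓; ∠ULS = 56.10° ✓; |LS| = 27.00 ✓; ∠(LS, SE) = 84.00° ✗; |SE| = 8.200 ✓.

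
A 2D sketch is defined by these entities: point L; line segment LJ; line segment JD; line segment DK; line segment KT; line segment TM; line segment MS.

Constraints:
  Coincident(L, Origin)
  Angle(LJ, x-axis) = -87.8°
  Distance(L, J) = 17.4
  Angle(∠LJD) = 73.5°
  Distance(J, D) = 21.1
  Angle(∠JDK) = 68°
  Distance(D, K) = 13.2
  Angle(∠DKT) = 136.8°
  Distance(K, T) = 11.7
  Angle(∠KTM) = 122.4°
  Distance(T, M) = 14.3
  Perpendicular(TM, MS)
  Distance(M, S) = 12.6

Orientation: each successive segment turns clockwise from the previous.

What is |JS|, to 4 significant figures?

1.239

∠KTM = 122.4° gives TM at -47.10° from the x-axis; with |TM| = 14.3, M = (9.275, -9.880). TM ⟂ MS, so MS runs at -137.1°; with |MS| = 12.6, S = (0.04464, -18.46). Then |JS| = |S − J| = 1.239.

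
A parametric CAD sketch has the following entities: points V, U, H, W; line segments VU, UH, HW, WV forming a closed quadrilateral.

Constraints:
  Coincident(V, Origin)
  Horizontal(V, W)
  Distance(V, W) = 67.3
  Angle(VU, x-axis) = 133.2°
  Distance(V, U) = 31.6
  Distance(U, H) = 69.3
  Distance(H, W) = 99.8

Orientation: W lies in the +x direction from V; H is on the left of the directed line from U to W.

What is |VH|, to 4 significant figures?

84.30

Checks: V.y = 0.00, W.y = 0.00 ✓; |UH| = 69.30 ✓; |HW| = 99.80 ✓.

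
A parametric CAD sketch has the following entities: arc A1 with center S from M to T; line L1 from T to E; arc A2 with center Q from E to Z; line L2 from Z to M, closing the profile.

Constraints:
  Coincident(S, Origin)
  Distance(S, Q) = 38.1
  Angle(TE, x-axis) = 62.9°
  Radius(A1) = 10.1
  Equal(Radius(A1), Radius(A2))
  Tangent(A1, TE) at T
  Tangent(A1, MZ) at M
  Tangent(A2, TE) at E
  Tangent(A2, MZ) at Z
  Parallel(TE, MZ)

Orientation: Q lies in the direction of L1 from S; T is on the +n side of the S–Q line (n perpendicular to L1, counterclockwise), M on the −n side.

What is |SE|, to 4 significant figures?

39.42

The slot axis is L1's direction at 62.9°, so u = (cos 62.9°, sin 62.9°) = (0.4555, 0.8902) and n = (−sin 62.9°, cos 62.9°) = (-0.8902, 0.4555). S is at the origin and Q lies 38.1 along u from S, so Q = 38.1·u = (17.36, 33.92). Tangency of A1 to both parallel lines with radius 10.1 puts T and M at S ± 10.1·n: T = (-8.991, 4.601), M = (8.991, -4.601). Equal radii place E and Z the same way about Q: E = Q + 10.1·n = (8.365, 38.52), Z = Q − 10.1·n = (26.35, 29.32). Then |SE| = |E − S| = 39.42.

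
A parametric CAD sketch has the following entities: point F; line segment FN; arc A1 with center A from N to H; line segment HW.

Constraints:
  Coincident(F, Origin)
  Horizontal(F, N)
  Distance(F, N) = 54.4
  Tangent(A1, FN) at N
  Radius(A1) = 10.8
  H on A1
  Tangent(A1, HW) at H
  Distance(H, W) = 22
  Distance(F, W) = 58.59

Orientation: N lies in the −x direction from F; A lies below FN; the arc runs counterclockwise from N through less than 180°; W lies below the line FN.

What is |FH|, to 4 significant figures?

64.93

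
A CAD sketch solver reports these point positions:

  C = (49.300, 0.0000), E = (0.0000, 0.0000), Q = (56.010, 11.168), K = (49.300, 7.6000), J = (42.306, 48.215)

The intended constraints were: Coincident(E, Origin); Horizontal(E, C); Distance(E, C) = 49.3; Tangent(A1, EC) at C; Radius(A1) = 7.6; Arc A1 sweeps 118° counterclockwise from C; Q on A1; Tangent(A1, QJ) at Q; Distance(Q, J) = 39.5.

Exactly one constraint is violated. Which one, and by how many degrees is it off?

Tangent(A1, QJ) at Q — off by 7.70°.

E = (0.00, 0.00) ✓; E.y = 0.00, C.y = 0.00 ✓; |EC| = 49.30 ✓; ∠(KC, CE) = 90.00° ✓; |KC| = 7.600 ✓; bearing(K→Q) − bearing(K→C) = 118.0° ✓; |KQ| = 7.600 ✓; ∠(KQ, QJ) = 97.70° ✗; |QJ| = 39.50 ✓.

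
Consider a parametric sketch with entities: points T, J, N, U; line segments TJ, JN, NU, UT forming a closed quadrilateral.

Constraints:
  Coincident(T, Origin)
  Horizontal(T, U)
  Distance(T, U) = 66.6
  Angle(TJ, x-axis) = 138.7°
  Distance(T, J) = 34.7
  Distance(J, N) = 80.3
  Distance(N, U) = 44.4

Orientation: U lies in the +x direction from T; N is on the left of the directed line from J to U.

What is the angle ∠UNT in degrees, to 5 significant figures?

70.371°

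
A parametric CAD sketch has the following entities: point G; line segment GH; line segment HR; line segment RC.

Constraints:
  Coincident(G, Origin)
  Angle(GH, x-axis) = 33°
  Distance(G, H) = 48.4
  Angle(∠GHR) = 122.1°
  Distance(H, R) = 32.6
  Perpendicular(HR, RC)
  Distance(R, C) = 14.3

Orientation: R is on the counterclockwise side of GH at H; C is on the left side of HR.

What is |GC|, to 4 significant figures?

64.14

G is at the origin; GH runs at 33.0° with length 48.4, so H = 48.4·(cos 33.0°, sin 33.0°) = (40.59, 26.36). ∠GHR = 122.1°, so HR runs at 33.0° + (180° − 122.1°) = 90.90° from the x-axis; with |HR| = 32.6, R = H + 32.6·(cos 90.90°, sin 90.90°) = (40.08, 58.96). HR ⟂ RC; with |RC| = 14.3 on the left of HR, C = R + 14.3·(-0.9999, -0.01571) = (25.78, 58.73). Then |GC| = |C − G| = 64.14.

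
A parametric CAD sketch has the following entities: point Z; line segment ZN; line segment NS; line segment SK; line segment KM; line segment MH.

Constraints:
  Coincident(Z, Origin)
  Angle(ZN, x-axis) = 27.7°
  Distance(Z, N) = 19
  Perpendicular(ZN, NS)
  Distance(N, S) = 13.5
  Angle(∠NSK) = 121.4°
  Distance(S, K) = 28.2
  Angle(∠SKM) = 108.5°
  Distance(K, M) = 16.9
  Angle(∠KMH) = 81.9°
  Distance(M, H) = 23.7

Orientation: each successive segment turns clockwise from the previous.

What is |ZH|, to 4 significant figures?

1.546

Z is at the origin; ZN runs at 27.7° with length 19.0, so N = (16.82, 8.832). ZN ⟂ NS, so NS runs at -62.30°; with |NS| = 13.5, S = (23.10, -3.121). ∠NSK = 121.4° gives SK at -120.9° from the x-axis; with |SK| = 28.2, K = (8.616, -27.32). ∠SKM = 108.5° gives KM at 167.6° from the x-axis; with |KM| = 16.9, M = (-7.890, -23.69). ∠KMH = 81.9° gives MH at 69.50° from the x-axis; with |MH| = 23.7, H = (0.4101, -1.490). Then |ZH| = |H − Z| = 1.546.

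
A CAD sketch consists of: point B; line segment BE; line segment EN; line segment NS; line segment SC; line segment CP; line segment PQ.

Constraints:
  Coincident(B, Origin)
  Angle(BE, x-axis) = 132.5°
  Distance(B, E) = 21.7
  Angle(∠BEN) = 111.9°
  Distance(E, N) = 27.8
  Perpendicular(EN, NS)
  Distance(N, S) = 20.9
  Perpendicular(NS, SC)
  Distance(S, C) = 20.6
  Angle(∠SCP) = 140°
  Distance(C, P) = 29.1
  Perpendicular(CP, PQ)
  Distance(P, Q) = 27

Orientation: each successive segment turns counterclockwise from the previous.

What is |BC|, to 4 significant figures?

15.31

B is at the origin; BE runs at 132.5° with length 21.7, so E = (-14.66, 16.00). ∠BEN = 111.9° gives EN at -159.4° from the x-axis; with |EN| = 27.8, N = (-40.68, 6.218). EN ⟂ NS, so NS runs at -69.40°; with |NS| = 20.9, S = (-33.33, -13.35). NS ⟂ SC, so SC runs at 20.60°; with |SC| = 20.6, C = (-14.05, -6.098). Then |BC| = |C − B| = 15.31.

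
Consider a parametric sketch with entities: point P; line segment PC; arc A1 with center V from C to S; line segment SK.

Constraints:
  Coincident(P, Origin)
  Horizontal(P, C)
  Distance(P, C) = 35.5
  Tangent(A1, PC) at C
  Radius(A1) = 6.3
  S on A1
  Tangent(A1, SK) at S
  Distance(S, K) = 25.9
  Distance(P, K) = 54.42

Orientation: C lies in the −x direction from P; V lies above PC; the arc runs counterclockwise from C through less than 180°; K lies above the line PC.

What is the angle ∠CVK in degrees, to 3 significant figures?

160°

P is at the origin; P and C share the same y with |PC| = 35.5 and C on the −x side, so C = (-35.5, 0.00). Since A1 is tangent to PC there, VC ⟂ PC, so V = C + (0, 6.3) = (-35.5, 6.30). Since VS ⟂ SK (tangency), |VK| = √(6.3² + 25.9²) = 26.7 regardless of where S sits on A1. So K lies on both circle(P, 54.42) and circle(V, 26.7); the above-PC intersection is K = (-44.4, 31.4). S is the foot of the tangent from K: S = (-30.2, 9.76).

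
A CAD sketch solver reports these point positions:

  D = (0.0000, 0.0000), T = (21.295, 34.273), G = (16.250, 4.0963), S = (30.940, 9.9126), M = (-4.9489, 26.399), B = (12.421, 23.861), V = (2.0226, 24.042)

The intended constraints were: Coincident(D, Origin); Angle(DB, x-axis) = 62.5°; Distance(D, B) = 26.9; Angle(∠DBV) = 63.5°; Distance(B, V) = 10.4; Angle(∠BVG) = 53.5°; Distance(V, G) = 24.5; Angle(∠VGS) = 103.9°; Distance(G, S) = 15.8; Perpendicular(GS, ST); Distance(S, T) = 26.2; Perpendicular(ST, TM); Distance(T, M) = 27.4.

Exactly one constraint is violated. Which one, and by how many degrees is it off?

Perpendicular(ST, TM) — off by 4.90°.

D = (0.00, 0.00) ✓; DB at 62.50° ✓; |DB| = 26.90 ✓; ∠DBV = 63.50° ✓; |BV| = 10.40 ✓; ∠BVG = 53.50° ✓; |VG| = 24.50 ✓; ∠VGS = 103.9° ✓; |GS| = 15.80 ✓; ∠(GS, ST) = 90.00° ✓; |ST| = 26.20 ✓; ∠(ST, TM) = 85.10° ✗; |TM| = 27.40 ✓.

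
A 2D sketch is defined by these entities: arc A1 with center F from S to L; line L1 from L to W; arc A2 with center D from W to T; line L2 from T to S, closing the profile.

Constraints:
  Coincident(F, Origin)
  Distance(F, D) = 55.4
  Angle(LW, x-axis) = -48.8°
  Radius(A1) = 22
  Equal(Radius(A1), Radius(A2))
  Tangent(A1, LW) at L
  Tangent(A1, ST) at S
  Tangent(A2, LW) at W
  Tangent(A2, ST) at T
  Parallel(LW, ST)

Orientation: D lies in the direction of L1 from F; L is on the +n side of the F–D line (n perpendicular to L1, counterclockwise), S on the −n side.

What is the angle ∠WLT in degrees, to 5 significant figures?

38.457°

The slot axis is L1's direction at -48.8°, so u = (cos -48.8°, sin -48.8°) = (0.65869, -0.75241) and n = (−sin -48.8°, cos -48.8°) = (0.75241, 0.65869). F is at the origin and D lies 55.4 along u from F, so D = 55.4·u = (36.491, -41.684). Tangency of A1 to both parallel lines with radius 22.0 puts L and S at F ± 22.0·n: L = (16.553, 14.491), S = (-16.553, -14.491). Equal radii place W and T the same way about D: W = D + 22.0·n = (53.045, -27.193), T = D − 22.0·n = (19.938, -56.175). Then cos ∠WLT = LW·LT / (|LW||LT|), giving 38.457°.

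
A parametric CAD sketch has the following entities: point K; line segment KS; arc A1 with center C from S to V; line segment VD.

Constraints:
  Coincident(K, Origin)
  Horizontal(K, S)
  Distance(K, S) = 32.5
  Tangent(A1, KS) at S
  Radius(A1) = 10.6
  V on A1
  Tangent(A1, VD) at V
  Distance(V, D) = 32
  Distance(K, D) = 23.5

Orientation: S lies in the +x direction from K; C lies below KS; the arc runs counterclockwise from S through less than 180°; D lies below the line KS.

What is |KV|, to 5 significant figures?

25.709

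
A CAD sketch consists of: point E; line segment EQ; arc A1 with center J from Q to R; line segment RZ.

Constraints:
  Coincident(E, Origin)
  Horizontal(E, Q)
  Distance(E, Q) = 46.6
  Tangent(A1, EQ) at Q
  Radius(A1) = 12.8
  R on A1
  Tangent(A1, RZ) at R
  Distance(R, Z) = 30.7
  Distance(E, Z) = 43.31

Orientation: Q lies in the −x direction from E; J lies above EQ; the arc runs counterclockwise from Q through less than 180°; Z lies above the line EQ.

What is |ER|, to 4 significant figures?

35.64

Checks: |JQ| = 12.80 ✓; |JR| = 12.80 ✓; ∠(JR, RZ) = 90.00° ✓; |RZ| = 30.70 ✓; |EZ| = 43.31 ✓.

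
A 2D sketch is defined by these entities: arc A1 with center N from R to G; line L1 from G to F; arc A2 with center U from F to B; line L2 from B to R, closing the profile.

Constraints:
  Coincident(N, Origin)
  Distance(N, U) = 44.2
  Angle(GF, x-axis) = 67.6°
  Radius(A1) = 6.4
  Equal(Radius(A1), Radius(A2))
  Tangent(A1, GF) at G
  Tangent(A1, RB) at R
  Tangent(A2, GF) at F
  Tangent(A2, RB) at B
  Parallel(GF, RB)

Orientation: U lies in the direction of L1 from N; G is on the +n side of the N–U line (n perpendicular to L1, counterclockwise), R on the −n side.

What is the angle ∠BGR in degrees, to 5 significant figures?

73.849°

Tangency of A1 to both parallel lines with radius 6.4 puts G and R at N ± 6.4·n: G = (-5.9171, 2.4389), R = (5.9171, -2.4389). Equal radii place F and B the same way about U: F = U + 6.4·n = (10.926, 43.304), B = U − 6.4·n = (22.760, 38.426). Then cos ∠BGR = GB·GR / (|GB||GR|), giving 73.849°.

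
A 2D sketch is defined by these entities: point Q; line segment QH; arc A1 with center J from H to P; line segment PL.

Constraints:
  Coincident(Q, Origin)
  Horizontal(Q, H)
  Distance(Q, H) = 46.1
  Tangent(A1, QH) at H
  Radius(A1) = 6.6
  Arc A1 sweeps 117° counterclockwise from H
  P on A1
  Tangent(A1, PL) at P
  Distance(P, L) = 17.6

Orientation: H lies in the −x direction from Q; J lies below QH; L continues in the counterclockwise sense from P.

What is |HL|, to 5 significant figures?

25.366

Q is at the origin; Q and H share the same y with |QH| = 46.1 and H on the −x side, so H = (-46.100, 0.0000). Since A1 is tangent to QH there, JH ⟂ QH, so J = H + (0, -6.6) = (-46.100, -6.6000). On A1, H sits at bearing 90° from J; a 117° counterclockwise sweep puts P at bearing 207°, so P = J + 6.6·(cos 207°, sin 207°) = (-51.981, -9.5963). Since A1 is tangent to PL there, JP ⟂ PL, so PL runs along (−sin 207°, cos 207°); with |PL| = 17.6, L = (-43.990, -25.278). Then |HL| = |L − H| = 25.366.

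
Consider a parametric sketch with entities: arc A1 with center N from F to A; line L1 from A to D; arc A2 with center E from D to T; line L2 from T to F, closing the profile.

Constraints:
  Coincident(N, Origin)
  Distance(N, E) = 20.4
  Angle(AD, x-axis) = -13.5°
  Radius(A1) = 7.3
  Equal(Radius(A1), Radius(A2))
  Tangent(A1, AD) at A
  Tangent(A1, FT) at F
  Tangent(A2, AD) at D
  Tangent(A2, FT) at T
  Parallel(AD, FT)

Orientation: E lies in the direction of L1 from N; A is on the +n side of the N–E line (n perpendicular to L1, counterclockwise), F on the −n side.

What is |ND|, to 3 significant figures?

21.7

Tangency of A1 to both parallel lines with radius 7.3 puts A and F at N ± 7.3·n: A = (1.70, 7.10), F = (-1.70, -7.10). Equal radii place D and T the same way about E: D = E + 7.3·n = (21.5, 2.34), T = E − 7.3·n = (18.1, -11.9). Then |ND| = |D − N| = 21.7.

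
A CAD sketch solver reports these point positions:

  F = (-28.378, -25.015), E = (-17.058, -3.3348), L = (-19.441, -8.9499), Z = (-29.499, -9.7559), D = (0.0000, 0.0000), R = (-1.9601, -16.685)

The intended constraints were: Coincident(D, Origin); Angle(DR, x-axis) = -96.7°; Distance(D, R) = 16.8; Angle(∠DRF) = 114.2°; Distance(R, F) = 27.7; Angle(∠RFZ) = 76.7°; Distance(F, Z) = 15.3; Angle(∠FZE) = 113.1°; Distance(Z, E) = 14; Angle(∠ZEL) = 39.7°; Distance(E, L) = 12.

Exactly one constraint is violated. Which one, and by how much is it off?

Distance(E, L) = 12 — off by 5.90.

D = (0.00, 0.00) ✓; DR at -96.70° ✓; |DR| = 16.80 ✓; ∠DRF = 114.2° ✓; |RF| = 27.70 ✓; ∠RFZ = 76.70° ✓; |FZ| = 15.30 ✓; ∠FZE = 113.1° ✓; |ZE| = 14.00 ✓; ∠ZEL = 39.70° ✓; |EL| = 6.100 ✗.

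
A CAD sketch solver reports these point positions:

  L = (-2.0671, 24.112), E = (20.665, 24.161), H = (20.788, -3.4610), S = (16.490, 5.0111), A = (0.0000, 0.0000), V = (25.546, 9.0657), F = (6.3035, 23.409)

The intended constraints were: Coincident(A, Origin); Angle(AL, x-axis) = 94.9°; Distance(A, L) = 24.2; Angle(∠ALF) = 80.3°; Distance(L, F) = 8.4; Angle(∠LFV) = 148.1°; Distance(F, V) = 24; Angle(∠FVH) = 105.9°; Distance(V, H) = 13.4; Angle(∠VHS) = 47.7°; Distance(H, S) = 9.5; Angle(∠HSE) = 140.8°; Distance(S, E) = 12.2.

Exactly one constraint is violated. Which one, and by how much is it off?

Distance(S, E) = 12.2 — off by 7.40.

A = (0.00, 0.00) ✓; AL at 94.90° ✓; |AL| = 24.20 ✓; ∠ALF = 80.30° ✓; |LF| = 8.400 ✓; ∠LFV = 148.1° ✓; |FV| = 24.00 ✓; ∠FVH = 105.9° ✓; |VH| = 13.40 ✓; ∠VHS = 47.70° ✓; |HS| = 9.500 ✓; ∠HSE = 140.8° ✓; |SE| = 19.60 ✗.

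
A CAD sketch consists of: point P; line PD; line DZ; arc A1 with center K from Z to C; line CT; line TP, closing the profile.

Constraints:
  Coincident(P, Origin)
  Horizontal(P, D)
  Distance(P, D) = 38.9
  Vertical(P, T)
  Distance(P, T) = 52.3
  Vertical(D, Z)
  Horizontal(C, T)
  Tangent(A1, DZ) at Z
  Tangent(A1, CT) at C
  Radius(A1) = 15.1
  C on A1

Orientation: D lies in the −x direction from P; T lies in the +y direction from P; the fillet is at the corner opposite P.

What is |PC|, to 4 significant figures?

57.46

P is at the origin; P and D share the same y with |PD| = 38.9 and D on the −x side, so D = (-38.90, 0.000). P and T share the same x with |PT| = 52.3 and T on the +y side, so T = (0.000, 52.30). The virtual corner opposite P is at (-38.90, 52.30). A1 meets DZ tangentially, so KZ is at right angles to DZ and tangency of A1 to CT means the radius KC is perpendicular to CT, with radius 15.1, so the center K sits 15.1 in from both sides at K = (-23.80, 37.20). That places the tangent points at Z = (-38.90, 37.20) on DZ and C = (-23.80, 52.30) on CT. Then |PC| = |C − P| = 57.46.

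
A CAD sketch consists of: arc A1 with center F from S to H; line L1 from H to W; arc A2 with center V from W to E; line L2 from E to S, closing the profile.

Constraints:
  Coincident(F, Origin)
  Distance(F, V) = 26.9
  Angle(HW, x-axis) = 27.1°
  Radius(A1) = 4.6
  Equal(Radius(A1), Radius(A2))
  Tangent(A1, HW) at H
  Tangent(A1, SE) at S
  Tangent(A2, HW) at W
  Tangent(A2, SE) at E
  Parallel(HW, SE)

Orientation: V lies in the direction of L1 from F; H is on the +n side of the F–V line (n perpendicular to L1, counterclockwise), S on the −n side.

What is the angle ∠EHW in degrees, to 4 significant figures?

18.88°

Tangency of A1 to both parallel lines with radius 4.6 puts H and S at F ± 4.6·n: H = (-2.096, 4.095), S = (2.096, -4.095). Equal radii place W and E the same way about V: W = V + 4.6·n = (21.85, 16.35), E = V − 4.6·n = (26.04, 8.159). Then cos ∠EHW = HE·HW / (|HE||HW|), giving 18.88°.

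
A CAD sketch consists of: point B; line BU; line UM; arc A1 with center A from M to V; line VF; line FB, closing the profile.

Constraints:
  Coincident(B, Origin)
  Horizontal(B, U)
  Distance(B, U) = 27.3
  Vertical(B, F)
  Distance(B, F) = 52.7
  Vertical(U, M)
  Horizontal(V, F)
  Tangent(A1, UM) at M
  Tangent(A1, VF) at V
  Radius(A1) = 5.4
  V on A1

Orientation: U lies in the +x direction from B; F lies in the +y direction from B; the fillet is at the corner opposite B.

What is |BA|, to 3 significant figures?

52.1

BF is vertical with |BF| = 52.7 and F on the +y side, so F = (0.00, 52.7). The virtual corner opposite B is at (27.3, 52.7). A1 meets UM tangentially, so AM is at right angles to UM and A1 meets VF tangentially, so AV is at right angles to VF, with radius 5.4, so the center A sits 5.4 in from both sides at A = (21.9, 47.3). Then |BA| = |A − B| = 52.1.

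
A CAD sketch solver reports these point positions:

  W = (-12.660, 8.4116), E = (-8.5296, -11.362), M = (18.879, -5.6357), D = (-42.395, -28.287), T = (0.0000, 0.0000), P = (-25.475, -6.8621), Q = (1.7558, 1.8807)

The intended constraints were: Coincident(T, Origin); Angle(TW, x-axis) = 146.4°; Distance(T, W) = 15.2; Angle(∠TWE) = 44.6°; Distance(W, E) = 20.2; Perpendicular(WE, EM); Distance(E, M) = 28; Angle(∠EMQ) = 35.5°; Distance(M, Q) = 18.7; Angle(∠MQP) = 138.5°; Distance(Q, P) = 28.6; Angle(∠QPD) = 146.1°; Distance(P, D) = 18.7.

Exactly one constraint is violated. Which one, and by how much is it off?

Distance(P, D) = 18.7 — off by 8.60.

T = (0.00, 0.00) ✓; TW at 146.4° ✓; |TW| = 15.20 ✓; ∠TWE = 44.60° ✓; |WE| = 20.20 ✓; ∠(WE, EM) = 90.00° ✓; |EM| = 28.00 ✓; ∠EMQ = 35.50° ✓; |MQ| = 18.70 ✓; ∠MQP = 138.5° ✓; |QP| = 28.60 ✓; ∠QPD = 146.1° ✓; |PD| = 27.30 ✗.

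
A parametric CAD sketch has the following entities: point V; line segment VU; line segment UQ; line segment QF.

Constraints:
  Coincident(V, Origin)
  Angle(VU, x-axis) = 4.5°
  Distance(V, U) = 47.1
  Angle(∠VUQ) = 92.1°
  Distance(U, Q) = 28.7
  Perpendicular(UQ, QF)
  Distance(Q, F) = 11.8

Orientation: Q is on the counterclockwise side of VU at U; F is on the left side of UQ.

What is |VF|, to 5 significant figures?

46.579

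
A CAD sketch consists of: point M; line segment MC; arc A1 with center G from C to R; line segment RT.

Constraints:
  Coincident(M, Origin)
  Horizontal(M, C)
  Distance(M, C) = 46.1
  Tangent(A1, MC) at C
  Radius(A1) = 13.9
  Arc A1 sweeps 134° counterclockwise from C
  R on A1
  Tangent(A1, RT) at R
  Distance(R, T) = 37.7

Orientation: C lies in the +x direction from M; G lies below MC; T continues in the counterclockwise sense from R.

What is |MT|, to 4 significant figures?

80.30

On A1, C sits at bearing 90° from G; a 134° counterclockwise sweep puts R at bearing 224°, so R = G + 13.9·(cos 224°, sin 224°) = (36.10, -23.56). The tangent condition forces GR to be normal to RT, so RT runs along (−sin 224°, cos 224°); with |RT| = 37.7, T = (62.29, -50.67). Then |MT| = |T − M| = 80.30.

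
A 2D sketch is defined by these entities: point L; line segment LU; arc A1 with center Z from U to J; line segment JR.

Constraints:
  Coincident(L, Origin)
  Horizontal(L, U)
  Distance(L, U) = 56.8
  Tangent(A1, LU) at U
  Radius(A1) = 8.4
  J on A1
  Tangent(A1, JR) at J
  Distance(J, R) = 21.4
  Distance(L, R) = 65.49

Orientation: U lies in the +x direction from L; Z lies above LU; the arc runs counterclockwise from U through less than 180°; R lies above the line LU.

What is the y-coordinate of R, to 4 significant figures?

31.38

Checks: |ZU| = 8.400 ✓; |ZJ| = 8.400 ✓; ∠(ZJ, JR) = 90.00° ✓; |JR| = 21.40 ✓; |LR| = 65.49 ✓.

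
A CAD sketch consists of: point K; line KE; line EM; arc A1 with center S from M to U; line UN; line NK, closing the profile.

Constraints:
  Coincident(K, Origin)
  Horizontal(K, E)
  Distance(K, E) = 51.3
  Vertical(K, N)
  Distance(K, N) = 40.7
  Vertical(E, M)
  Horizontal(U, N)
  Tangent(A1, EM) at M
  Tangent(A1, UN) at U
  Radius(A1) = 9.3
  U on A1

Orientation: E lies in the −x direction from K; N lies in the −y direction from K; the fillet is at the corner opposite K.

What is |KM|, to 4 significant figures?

60.15

K is at the origin; K and E share the same y with |KE| = 51.3 and E on the −x side, so E = (-51.30, 0.000). KN is vertical with |KN| = 40.7 and N on the −y side, so N = (0.000, -40.70). The virtual corner opposite K is at (-51.30, -40.70). A1 meets EM tangentially, so SM is at right angles to EM and since A1 is tangent to UN there, SU ⟂ UN, with radius 9.3, so the center S sits 9.3 in from both sides at S = (-42.00, -31.40). That places the tangent points at M = (-51.30, -31.40) on EM and U = (-42.00, -40.70) on UN. Then |KM| = |M − K| = 60.15.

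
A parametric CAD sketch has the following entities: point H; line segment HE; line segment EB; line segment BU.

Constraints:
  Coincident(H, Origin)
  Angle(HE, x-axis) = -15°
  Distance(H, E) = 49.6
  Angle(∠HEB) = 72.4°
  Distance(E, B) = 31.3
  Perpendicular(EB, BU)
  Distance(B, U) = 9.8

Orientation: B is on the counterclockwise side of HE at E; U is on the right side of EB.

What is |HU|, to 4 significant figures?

59.36

H is at the origin; HE runs at -15.0° with length 49.6, so E = 49.6·(cos -15.0°, sin -15.0°) = (47.91, -12.84). ∠HEB = 72.4°, so EB runs at -15.0° + (180° − 72.4°) = 92.60° from the x-axis; with |EB| = 31.3, B = E + 31.3·(cos 92.60°, sin 92.60°) = (46.49, 18.43). EB ⟂ BU; with |BU| = 9.8 on the right of EB, U = B + 9.8·(0.9990, 0.04536) = (56.28, 18.87). Then |HU| = |U − H| = 59.36.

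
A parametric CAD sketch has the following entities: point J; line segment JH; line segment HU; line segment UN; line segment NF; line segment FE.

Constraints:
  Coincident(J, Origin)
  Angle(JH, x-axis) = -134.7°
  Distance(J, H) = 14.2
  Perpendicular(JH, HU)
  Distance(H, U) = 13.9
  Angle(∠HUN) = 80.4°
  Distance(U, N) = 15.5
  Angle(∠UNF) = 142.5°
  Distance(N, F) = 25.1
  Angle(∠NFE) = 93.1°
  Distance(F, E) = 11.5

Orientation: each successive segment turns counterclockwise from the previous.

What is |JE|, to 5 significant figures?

18.414

∠UNF = 142.5° gives NF at 92.400° from the x-axis; with |NF| = 25.1, F = (7.7534, 17.889). ∠NFE = 93.1° gives FE at 179.30° from the x-axis; with |FE| = 11.5, E = (-3.7457, 18.029). Then |JE| = |E − J| = 18.414.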